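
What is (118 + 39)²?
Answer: 24649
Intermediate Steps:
(118 + 39)² = 157² = 24649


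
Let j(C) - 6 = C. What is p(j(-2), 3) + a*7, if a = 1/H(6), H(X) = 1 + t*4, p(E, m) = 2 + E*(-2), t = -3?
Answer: -73/11 ≈ -6.6364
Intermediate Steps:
j(C) = 6 + C
p(E, m) = 2 - 2*E
H(X) = -11 (H(X) = 1 - 3*4 = 1 - 12 = -11)
a = -1/11 (a = 1/(-11) = -1/11 ≈ -0.090909)
p(j(-2), 3) + a*7 = (2 - 2*(6 - 2)) - 1/11*7 = (2 - 2*4) - 7/11 = (2 - 8) - 7/11 = -6 - 7/11 = -73/11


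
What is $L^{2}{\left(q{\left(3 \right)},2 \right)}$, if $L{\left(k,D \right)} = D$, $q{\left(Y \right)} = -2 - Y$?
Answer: $4$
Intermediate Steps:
$L^{2}{\left(q{\left(3 \right)},2 \right)} = 2^{2} = 4$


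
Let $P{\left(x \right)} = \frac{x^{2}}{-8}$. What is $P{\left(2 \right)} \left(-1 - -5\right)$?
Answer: $-2$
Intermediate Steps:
$P{\left(x \right)} = - \frac{x^{2}}{8}$
$P{\left(2 \right)} \left(-1 - -5\right) = - \frac{2^{2}}{8} \left(-1 - -5\right) = \left(- \frac{1}{8}\right) 4 \left(-1 + 5\right) = \left(- \frac{1}{2}\right) 4 = -2$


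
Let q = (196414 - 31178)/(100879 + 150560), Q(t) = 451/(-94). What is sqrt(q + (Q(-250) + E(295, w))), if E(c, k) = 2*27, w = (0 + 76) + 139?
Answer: sqrt(27852685171355694)/23635266 ≈ 7.0611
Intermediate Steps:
w = 215 (w = 76 + 139 = 215)
E(c, k) = 54
Q(t) = -451/94 (Q(t) = 451*(-1/94) = -451/94)
q = 165236/251439 ≈ 0.65716
sqrt(q + (Q(-250) + E(295, w))) = sqrt(165236/251439 + (-451/94 + 54)) = sqrt(165236/251439 + 4625/94) = sqrt(1178437559/23635266) = sqrt(27852685171355694)/23635266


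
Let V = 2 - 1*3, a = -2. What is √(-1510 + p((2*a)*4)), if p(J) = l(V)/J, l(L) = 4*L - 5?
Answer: I*√24151/4 ≈ 38.852*I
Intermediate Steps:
V = -1 (V = 2 - 3 = -1)
l(L) = -5 + 4*L
p(J) = -9/J (p(J) = (-5 + 4*(-1))/J = (-5 - 4)/J = -9/J)
√(-1510 + p((2*a)*4)) = √(-1510 - 9/((2*(-2))*4)) = √(-1510 - 9/((-4*4))) = √(-1510 - 9/(-16)) = √(-1510 - 9*(-1/16)) = √(-1510 + 9/16) = √(-24151/16) = I*√24151/4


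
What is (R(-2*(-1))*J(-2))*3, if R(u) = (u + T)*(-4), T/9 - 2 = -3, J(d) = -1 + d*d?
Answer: 252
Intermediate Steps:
J(d) = -1 + d**2
T = -9 (T = 18 + 9*(-3) = 18 - 27 = -9)
R(u) = 36 - 4*u (R(u) = (u - 9)*(-4) = (-9 + u)*(-4) = 36 - 4*u)
(R(-2*(-1))*J(-2))*3 = ((36 - (-8)*(-1))*(-1 + (-2)**2))*3 = ((36 - 4*2)*(-1 + 4))*3 = ((36 - 8)*3)*3 = (28*3)*3 = 84*3 = 252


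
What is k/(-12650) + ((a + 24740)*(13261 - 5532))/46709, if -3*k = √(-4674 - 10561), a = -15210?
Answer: 73657370/46709 + I*√15235/37950 ≈ 1576.9 + 0.0032524*I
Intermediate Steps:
k = -I*√15235/3 (k = -√(-4674 - 10561)/3 = -I*√15235/3 ≈ -41.143*I)
k/(-12650) + ((a + 24740)*(13261 - 5532))/46709 = -I*√15235/3/(-12650) + ((-15210 + 24740)*(13261 - 5532))/46709 = -I*√15235/3*(-1/12650) + (9530*7729)*(1/46709) = I*√15235/37950 + 73657370*(1/46709) = I*√15235/37950 + 73657370/46709 = 73657370/46709 + I*√15235/37950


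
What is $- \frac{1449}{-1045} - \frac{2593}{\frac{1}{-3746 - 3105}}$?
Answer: $\frac{18564053384}{1045} \approx 1.7765 \cdot 10^{7}$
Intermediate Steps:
$- \frac{1449}{-1045} - \frac{2593}{\frac{1}{-3746 - 3105}} = \left(-1449\right) \left(- \frac{1}{1045}\right) - \frac{2593}{\frac{1}{-6851}} = \frac{1449}{1045} - \frac{2593}{- \frac{1}{6851}} = \frac{1449}{1045} - -17764643 = \frac{1449}{1045} + 17764643 = \frac{18564053384}{1045}$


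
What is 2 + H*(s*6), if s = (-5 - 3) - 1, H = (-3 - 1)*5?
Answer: 1082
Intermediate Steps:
H = -20 (H = -4*5 = -20)
s = -9 (s = -8 - 1 = -9)
2 + H*(s*6) = 2 - (-180)*6 = 2 - 20*(-54) = 2 + 1080 = 1082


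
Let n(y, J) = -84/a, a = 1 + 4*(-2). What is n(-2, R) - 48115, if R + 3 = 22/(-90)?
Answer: -48103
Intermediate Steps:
R = -146/45 (R = -3 + 22/(-90) = -3 + 22*(-1/90) = -3 - 11/45 = -146/45 ≈ -3.2444)
a = -7 (a = 1 - 8 = -7)
n(y, J) = 12 (n(y, J) = -84/(-7) = -84*(-⅐) = 12)
n(-2, R) - 48115 = 12 - 48115 = -48103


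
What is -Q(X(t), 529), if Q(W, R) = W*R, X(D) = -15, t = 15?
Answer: 7935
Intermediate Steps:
Q(W, R) = R*W
-Q(X(t), 529) = -529*(-15) = -1*(-7935) = 7935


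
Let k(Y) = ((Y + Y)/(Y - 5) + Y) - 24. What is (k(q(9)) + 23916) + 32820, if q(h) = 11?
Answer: 170180/3 ≈ 56727.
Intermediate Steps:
k(Y) = -24 + Y + 2*Y/(-5 + Y) (k(Y) = ((2*Y)/(-5 + Y) + Y) - 24 = (2*Y/(-5 + Y) + Y) - 24 = (Y + 2*Y/(-5 + Y)) - 24 = -24 + Y + 2*Y/(-5 + Y))
(k(q(9)) + 23916) + 32820 = ((120 + 11² - 27*11)/(-5 + 11) + 23916) + 32820 = ((120 + 121 - 297)/6 + 23916) + 32820 = ((⅙)*(-56) + 23916) + 32820 = (-28/3 + 23916) + 32820 = 71720/3 + 32820 = 170180/3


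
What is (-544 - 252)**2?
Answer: 633616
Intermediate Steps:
(-544 - 252)**2 = (-796)**2 = 633616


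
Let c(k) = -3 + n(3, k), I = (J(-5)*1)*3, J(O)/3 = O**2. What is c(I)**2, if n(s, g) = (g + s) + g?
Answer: 202500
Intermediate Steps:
n(s, g) = s + 2*g
J(O) = 3*O**2
I = 225 (I = ((3*(-5)**2)*1)*3 = ((3*25)*1)*3 = (75*1)*3 = 75*3 = 225)
c(k) = 2*k (c(k) = -3 + (3 + 2*k) = 2*k)
c(I)**2 = (2*225)**2 = 450**2 = 202500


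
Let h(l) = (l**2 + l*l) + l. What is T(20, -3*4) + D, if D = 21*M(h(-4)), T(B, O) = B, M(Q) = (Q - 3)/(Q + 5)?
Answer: 395/11 ≈ 35.909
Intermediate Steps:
h(l) = l + 2*l**2 (h(l) = (l**2 + l**2) + l = 2*l**2 + l = l + 2*l**2)
M(Q) = (-3 + Q)/(5 + Q)
D = 175/11 (D = 21*((-3 - 4*(1 + 2*(-4)))/(5 - 4*(1 + 2*(-4)))) = 21*((-3 - 4*(1 - 8))/(5 - 4*(1 - 8))) = 21*((-3 - 4*(-7))/(5 - 4*(-7))) = 21*((-3 + 28)/(5 + 28)) = 21*(25/33) = 175/11 ≈ 15.909)
T(20, -3*4) + D = 20 + 175/11 = 395/11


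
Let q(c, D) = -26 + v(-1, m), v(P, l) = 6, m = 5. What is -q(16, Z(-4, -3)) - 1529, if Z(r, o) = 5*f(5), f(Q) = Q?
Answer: -1509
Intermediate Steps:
Z(r, o) = 25 (Z(r, o) = 5*5 = 25)
q(c, D) = -20 (q(c, D) = -26 + 6 = -20)
-q(16, Z(-4, -3)) - 1529 = -1*(-20) - 1529 = 20 - 1529 = -1509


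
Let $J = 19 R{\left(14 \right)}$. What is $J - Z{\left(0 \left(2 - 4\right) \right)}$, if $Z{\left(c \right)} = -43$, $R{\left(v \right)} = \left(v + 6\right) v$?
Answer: $5363$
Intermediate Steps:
$R{\left(v \right)} = v \left(6 + v\right)$ ($R{\left(v \right)} = \left(6 + v\right) v = v \left(6 + v\right)$)
$J = 5320$ ($J = 19 \cdot 14 \left(6 + 14\right) = 19 \cdot 14 \cdot 20 = 19 \cdot 280 = 5320$)
$J - Z{\left(0 \left(2 - 4\right) \right)} = 5320 - -43 = 5320 + 43 = 5363$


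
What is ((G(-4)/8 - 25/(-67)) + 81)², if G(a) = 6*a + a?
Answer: 108889225/17956 ≈ 6064.2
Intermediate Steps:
G(a) = 7*a
((G(-4)/8 - 25/(-67)) + 81)² = (((7*(-4))/8 - 25/(-67)) + 81)² = ((-28*⅛ - 25*(-1/67)) + 81)² = ((-7/2 + 25/67) + 81)² = (-419/134 + 81)² = (10435/134)² = 108889225/17956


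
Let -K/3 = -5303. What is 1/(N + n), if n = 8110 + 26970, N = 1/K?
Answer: 15909/558087721 ≈ 2.8506e-5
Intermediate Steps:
K = 15909 (K = -3*(-5303) = 15909)
N = 1/15909 ≈ 6.2858e-5
n = 35080
1/(N + n) = 1/(1/15909 + 35080) = 1/(558087721/15909) = 15909/558087721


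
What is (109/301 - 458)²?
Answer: 18974787001/90601 ≈ 2.0943e+5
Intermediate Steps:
(109/301 - 458)² = (-137749/301)² = 18974787001/90601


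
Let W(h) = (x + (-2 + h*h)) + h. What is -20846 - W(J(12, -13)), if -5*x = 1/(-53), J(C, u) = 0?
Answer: -5523661/265 ≈ -20844.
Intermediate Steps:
x = 1/265 (x = -1/5/(-53) = -1/5*(-1/53) = 1/265 ≈ 0.0037736)
W(h) = -529/265 + h + h**2 (W(h) = (1/265 + (-2 + h*h)) + h = (1/265 + (-2 + h**2)) + h = (-529/265 + h**2) + h = -529/265 + h + h**2)
-20846 - W(J(12, -13)) = -20846 - (-529/265 + 0 + 0**2) = -20846 - (-529/265 + 0 + 0) = -20846 - 1*(-529/265) = -20846 + 529/265 = -5523661/265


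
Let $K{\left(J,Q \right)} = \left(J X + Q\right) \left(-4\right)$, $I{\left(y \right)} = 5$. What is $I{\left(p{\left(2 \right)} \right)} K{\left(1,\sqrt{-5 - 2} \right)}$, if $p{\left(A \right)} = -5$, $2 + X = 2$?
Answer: $- 20 i \sqrt{7} \approx - 52.915 i$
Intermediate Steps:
$X = 0$ ($X = -2 + 2 = 0$)
$K{\left(J,Q \right)} = - 4 Q$ ($K{\left(J,Q \right)} = \left(J 0 + Q\right) \left(-4\right) = \left(0 + Q\right) \left(-4\right) = Q \left(-4\right) = - 4 Q$)
$I{\left(p{\left(2 \right)} \right)} K{\left(1,\sqrt{-5 - 2} \right)} = 5 \left(- 4 \sqrt{-5 - 2}\right) = 5 \left(- 4 \sqrt{-7}\right) = 5 \left(- 4 i \sqrt{7}\right) = - 20 i \sqrt{7}$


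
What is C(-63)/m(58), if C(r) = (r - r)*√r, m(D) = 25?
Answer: 0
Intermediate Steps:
C(r) = 0 (C(r) = 0*√r = 0)
C(-63)/m(58) = 0/25 = 0*(1/25) = 0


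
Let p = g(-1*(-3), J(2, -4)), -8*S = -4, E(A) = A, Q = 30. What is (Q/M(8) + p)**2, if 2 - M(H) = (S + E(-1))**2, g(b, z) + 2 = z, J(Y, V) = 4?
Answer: 17956/49 ≈ 366.45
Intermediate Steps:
S = 1/2 (S = -1/8*(-4) = 1/2 ≈ 0.50000)
g(b, z) = -2 + z
M(H) = 7/4 (M(H) = 2 - (1/2 - 1)**2 = 2 - (-1/2)**2 = 2 - 1*1/4 = 2 - 1/4 = 7/4)
p = 2 (p = -2 + 4 = 2)
(Q/M(8) + p)**2 = (30/(7/4) + 2)**2 = (30*(4/7) + 2)**2 = (120/7 + 2)**2 = (134/7)**2 = 17956/49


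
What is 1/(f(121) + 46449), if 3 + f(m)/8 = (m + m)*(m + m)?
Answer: 1/514937 ≈ 1.9420e-6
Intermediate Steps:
f(m) = -24 + 32*m² (f(m) = -24 + 8*((m + m)*(m + m)) = -24 + 8*((2*m)*(2*m)) = -24 + 8*(4*m²) = -24 + 32*m²)
1/(f(121) + 46449) = 1/((-24 + 32*121²) + 46449) = 1/((-24 + 32*14641) + 46449) = 1/((-24 + 468512) + 46449) = 1/(468488 + 46449) = 1/514937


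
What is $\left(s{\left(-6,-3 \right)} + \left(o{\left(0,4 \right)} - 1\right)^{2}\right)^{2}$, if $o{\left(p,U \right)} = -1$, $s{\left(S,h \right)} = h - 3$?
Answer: $4$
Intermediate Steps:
$s{\left(S,h \right)} = -3 + h$
$\left(s{\left(-6,-3 \right)} + \left(o{\left(0,4 \right)} - 1\right)^{2}\right)^{2} = \left(\left(-3 - 3\right) + \left(-1 - 1\right)^{2}\right)^{2} = \left(-6 + \left(-2\right)^{2}\right)^{2} = \left(-6 + 4\right)^{2} = \left(-2\right)^{2} = 4$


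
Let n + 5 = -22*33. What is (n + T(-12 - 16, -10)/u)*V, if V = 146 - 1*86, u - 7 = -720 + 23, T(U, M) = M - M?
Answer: -43860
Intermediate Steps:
T(U, M) = 0
n = -731 (n = -5 - 22*33 = -5 - 726 = -731)
u = -690 (u = 7 + (-720 + 23) = 7 - 697 = -690)
V = 60 (V = 146 - 86 = 60)
(n + T(-12 - 16, -10)/u)*V = (-731 + 0/(-690))*60 = (-731 + 0*(-1/690))*60 = (-731 + 0)*60 = -731*60 = -43860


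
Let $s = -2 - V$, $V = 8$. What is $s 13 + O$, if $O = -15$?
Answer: $-145$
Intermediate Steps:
$s = -10$ ($s = -2 - 8 = -10$)
$s 13 + O = \left(-10\right) 13 - 15 = -130 - 15 = -145$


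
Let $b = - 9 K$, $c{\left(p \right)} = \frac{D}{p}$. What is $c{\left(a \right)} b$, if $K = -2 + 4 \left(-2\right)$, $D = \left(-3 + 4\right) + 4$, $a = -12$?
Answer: $- \frac{75}{2} \approx -37.5$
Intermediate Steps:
$D = 5$ ($D = 1 + 4 = 5$)
$c{\left(p \right)} = \frac{5}{p}$
$K = -10$ ($K = -2 - 8 = -10$)
$b = 90$ ($b = \left(-9\right) \left(-10\right) = 90$)
$c{\left(a \right)} b = \frac{5}{-12} \cdot 90 = 5 \left(- \frac{1}{12}\right) 90 = \left(- \frac{5}{12}\right) 90 = - \frac{75}{2}$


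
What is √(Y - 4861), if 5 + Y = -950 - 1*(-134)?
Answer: I*√5682 ≈ 75.379*I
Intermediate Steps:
Y = -821 (Y = -5 + (-950 - 1*(-134)) = -5 + (-950 + 134) = -5 - 816 = -821)
√(Y - 4861) = √(-821 - 4861) = √(-5682) = I*√5682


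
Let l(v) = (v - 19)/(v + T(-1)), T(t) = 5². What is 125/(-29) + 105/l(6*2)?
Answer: -16220/29 ≈ -559.31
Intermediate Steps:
T(t) = 25
l(v) = (-19 + v)/(25 + v) (l(v) = (v - 19)/(v + 25) = (-19 + v)/(25 + v))
125/(-29) + 105/l(6*2) = 125/(-29) + 105/(((-19 + 6*2)/(25 + 6*2))) = 125*(-1/29) + 105/(((-19 + 12)/(25 + 12))) = -125/29 + 105/((-7/37)) = -125/29 + 105/(((1/37)*(-7))) = -125/29 + 105/(-7/37) = -125/29 + 105*(-37/7) = -125/29 - 555 = -16220/29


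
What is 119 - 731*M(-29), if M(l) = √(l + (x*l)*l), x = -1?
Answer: 119 - 731*I*√870 ≈ 119.0 - 21561.0*I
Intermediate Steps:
M(l) = √(l - l²) (M(l) = √(l + (-l)*l) = √(l - l²))
119 - 731*M(-29) = 119 - 731*I*√29*√(1 - 1*(-29)) = 119 - 731*I*√29*√(1 + 29) = 119 - 731*I*√870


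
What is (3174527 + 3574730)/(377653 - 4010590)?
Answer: -6749257/3632937 ≈ -1.8578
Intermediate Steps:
(3174527 + 3574730)/(377653 - 4010590) = 6749257/(-3632937) = 6749257*(-1/3632937) = -6749257/3632937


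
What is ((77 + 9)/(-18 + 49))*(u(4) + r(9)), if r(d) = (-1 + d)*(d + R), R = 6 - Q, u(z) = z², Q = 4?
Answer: 8944/31 ≈ 288.52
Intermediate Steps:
R = 2 (R = 6 - 1*4 = 6 - 4 = 2)
r(d) = (-1 + d)*(2 + d) (r(d) = (-1 + d)*(d + 2) = (-1 + d)*(2 + d))
((77 + 9)/(-18 + 49))*(u(4) + r(9)) = ((77 + 9)/(-18 + 49))*(4² + (-2 + 9 + 9²)) = (86/31)*(16 + (-2 + 9 + 81)) = (86*(1/31))*(16 + 88) = (86/31)*104 = 8944/31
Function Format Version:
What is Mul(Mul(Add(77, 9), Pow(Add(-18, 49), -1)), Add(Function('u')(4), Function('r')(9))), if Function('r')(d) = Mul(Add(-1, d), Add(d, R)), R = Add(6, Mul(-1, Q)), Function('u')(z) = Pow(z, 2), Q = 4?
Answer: Rational(8944, 31) ≈ 288.52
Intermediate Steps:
R = 2 (R = Add(6, Mul(-1, 4)) = Add(6, -4) = 2)
Function('r')(d) = Mul(Add(-1, d), Add(2, d)) (Function('r')(d) = Mul(Add(-1, d), Add(d, 2)) = Mul(Add(-1, d), Add(2, d)))
Mul(Mul(Add(77, 9), Pow(Add(-18, 49), -1)), Add(Function('u')(4), Function('r')(9))) = Mul(Mul(Add(77, 9), Pow(Add(-18, 49), -1)), Add(Pow(4, 2), Add(-2, 9, Pow(9, 2)))) = Mul(Mul(86, Pow(31, -1)), Add(16, Add(-2, 9, 81))) = Mul(Mul(86, Rational(1, 31)), Add(16, 88)) = Mul(Rational(86, 31), 104) = Rational(8944, 31)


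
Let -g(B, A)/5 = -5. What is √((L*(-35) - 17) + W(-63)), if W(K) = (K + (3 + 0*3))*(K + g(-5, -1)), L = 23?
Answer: 27*√2 ≈ 38.184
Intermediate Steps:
g(B, A) = 25 (g(B, A) = -5*(-5) = 25)
W(K) = (3 + K)*(25 + K) (W(K) = (K + (3 + 0*3))*(K + 25) = (K + (3 + 0))*(25 + K) = (K + 3)*(25 + K) = (3 + K)*(25 + K))
√((L*(-35) - 17) + W(-63)) = √((23*(-35) - 17) + (75 + (-63)² + 28*(-63))) = √((-805 - 17) + (75 + 3969 - 1764)) = √(-822 + 2280) = √1458 = 27*√2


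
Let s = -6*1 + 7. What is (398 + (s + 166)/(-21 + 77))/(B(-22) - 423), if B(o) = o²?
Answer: 22455/3416 ≈ 6.5735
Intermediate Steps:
s = 1 (s = -6 + 7 = 1)
(398 + (s + 166)/(-21 + 77))/(B(-22) - 423) = (398 + (1 + 166)/(-21 + 77))/((-22)² - 423) = (398 + 167/56)/(484 - 423) = (398 + 167*(1/56))/61 = (398 + 167/56)*(1/61) = (22455/56)*(1/61) = 22455/3416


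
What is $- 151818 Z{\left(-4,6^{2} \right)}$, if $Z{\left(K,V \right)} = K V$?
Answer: $21861792$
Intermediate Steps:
$- 151818 Z{\left(-4,6^{2} \right)} = - 151818 \left(- 4 \cdot 6^{2}\right) = - 151818 \left(\left(-4\right) 36\right) = \left(-151818\right) \left(-144\right) = 21861792$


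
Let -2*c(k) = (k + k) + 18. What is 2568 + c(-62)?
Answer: 2621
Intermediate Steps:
c(k) = -9 - k (c(k) = -((k + k) + 18)/2 = -(2*k + 18)/2 = -(18 + 2*k)/2 = -9 - k)
2568 + c(-62) = 2568 + (-9 - 1*(-62)) = 2568 + (-9 + 62) = 2568 + 53 = 2621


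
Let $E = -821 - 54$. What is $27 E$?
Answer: $-23625$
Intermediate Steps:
$E = -875$ ($E = -821 - 54 = -875$)
$27 E = 27 \left(-875\right) = -23625$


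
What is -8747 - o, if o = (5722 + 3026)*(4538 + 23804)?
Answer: -247944563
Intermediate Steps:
o = 247935816 (o = 8748*28342 = 247935816)
-8747 - o = -8747 - 1*247935816 = -8747 - 247935816 = -247944563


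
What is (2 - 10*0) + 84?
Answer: 86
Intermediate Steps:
(2 - 10*0) + 84 = (2 + 0) + 84 = 2 + 84 = 86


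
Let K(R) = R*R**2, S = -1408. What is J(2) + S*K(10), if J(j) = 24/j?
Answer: -1407988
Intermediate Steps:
K(R) = R**3
J(2) + S*K(10) = 24/2 - 1408*10**3 = 24*(1/2) - 1408*1000 = 12 - 1408000 = -1407988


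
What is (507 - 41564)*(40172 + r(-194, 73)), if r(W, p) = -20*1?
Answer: -1648520664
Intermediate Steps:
r(W, p) = -20
(507 - 41564)*(40172 + r(-194, 73)) = (507 - 41564)*(40172 - 20) = -41057*40152 = -1648520664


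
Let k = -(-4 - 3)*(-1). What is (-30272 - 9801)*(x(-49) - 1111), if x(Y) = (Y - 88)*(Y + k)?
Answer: -262918953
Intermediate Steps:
k = -7 (k = -1*(-7)*(-1) = 7*(-1) = -7)
x(Y) = (-88 + Y)*(-7 + Y) (x(Y) = (Y - 88)*(Y - 7) = (-88 + Y)*(-7 + Y))
(-30272 - 9801)*(x(-49) - 1111) = (-30272 - 9801)*((616 + (-49)² - 95*(-49)) - 1111) = -40073*((616 + 2401 + 4655) - 1111) = -40073*(7672 - 1111) = -40073*6561 = -262918953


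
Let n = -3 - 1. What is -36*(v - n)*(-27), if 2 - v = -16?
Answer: 21384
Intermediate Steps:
v = 18 (v = 2 - 1*(-16) = 2 + 16 = 18)
n = -4
-36*(v - n)*(-27) = -36*(18 - 1*(-4))*(-27) = -36*(18 + 4)*(-27) = -36*22*(-27) = -792*(-27) = 21384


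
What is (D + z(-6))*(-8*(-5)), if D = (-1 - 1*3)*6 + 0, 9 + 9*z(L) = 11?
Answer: -8560/9 ≈ -951.11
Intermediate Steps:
z(L) = 2/9 (z(L) = -1 + (⅑)*11 = -1 + 11/9 = 2/9)
D = -24 (D = (-1 - 3)*6 + 0 = -4*6 + 0 = -24 + 0 = -24)
(D + z(-6))*(-8*(-5)) = (-24 + 2/9)*(-8*(-5)) = -214/9*40 = -8560/9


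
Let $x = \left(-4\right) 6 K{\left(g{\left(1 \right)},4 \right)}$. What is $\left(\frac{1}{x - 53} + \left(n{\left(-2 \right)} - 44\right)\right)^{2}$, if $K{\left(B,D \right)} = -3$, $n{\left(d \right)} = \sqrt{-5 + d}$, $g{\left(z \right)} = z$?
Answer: $\frac{694698}{361} - \frac{1670 i \sqrt{7}}{19} \approx 1924.4 - 232.55 i$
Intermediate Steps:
$x = 72$ ($x = \left(-4\right) 6 \left(-3\right) = \left(-24\right) \left(-3\right) = 72$)
$\left(\frac{1}{x - 53} + \left(n{\left(-2 \right)} - 44\right)\right)^{2} = \left(\frac{1}{72 - 53} - \left(44 - \sqrt{-5 - 2}\right)\right)^{2} = \left(\frac{1}{19} - \left(44 - \sqrt{-7}\right)\right)^{2} = \left(\frac{1}{19} - \left(44 - i \sqrt{7}\right)\right)^{2} = \left(- \frac{835}{19} + i \sqrt{7}\right)^{2}$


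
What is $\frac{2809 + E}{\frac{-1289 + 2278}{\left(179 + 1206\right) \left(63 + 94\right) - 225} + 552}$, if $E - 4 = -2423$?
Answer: $\frac{84715800}{119906429} \approx 0.70652$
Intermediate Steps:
$E = -2419$ ($E = 4 - 2423 = -2419$)
$\frac{2809 + E}{\frac{-1289 + 2278}{\left(179 + 1206\right) \left(63 + 94\right) - 225} + 552} = \frac{2809 - 2419}{\frac{-1289 + 2278}{\left(179 + 1206\right) \left(63 + 94\right) - 225} + 552} = \frac{390}{\frac{989}{1385 \cdot 157 - 225} + 552} = \frac{390}{\frac{989}{217445 - 225} + 552} = \frac{390}{\frac{989}{217220} + 552} = \frac{390}{\frac{119906429}{217220}} = 390 \cdot \frac{217220}{119906429} = \frac{84715800}{119906429}$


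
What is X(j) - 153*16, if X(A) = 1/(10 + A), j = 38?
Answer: -117503/48 ≈ -2448.0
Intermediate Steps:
X(j) - 153*16 = 1/(10 + 38) - 153*16 = 1/48 - 1*2448 = 1/48 - 2448 = -117503/48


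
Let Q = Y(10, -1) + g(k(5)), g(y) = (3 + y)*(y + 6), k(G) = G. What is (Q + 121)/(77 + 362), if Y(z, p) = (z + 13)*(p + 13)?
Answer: 485/439 ≈ 1.1048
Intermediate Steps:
Y(z, p) = (13 + p)*(13 + z) (Y(z, p) = (13 + z)*(13 + p) = (13 + p)*(13 + z))
g(y) = (3 + y)*(6 + y)
Q = 364 (Q = (169 + 13*(-1) + 13*10 - 1*10) + (18 + 5² + 9*5) = (169 - 13 + 130 - 10) + (18 + 25 + 45) = 276 + 88 = 364)
(Q + 121)/(77 + 362) = (364 + 121)/(77 + 362) = 485/439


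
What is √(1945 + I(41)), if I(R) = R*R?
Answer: 7*√74 ≈ 60.216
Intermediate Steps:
I(R) = R²
√(1945 + I(41)) = √(1945 + 41²) = √(1945 + 1681) = √3626 = 7*√74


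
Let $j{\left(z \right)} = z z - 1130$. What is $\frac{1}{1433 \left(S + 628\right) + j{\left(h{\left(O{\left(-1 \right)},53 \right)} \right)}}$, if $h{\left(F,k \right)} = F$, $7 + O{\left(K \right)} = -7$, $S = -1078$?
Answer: $- \frac{1}{645784} \approx -1.5485 \cdot 10^{-6}$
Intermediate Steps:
$O{\left(K \right)} = -14$ ($O{\left(K \right)} = -7 - 7 = -14$)
$j{\left(z \right)} = -1130 + z^{2}$ ($j{\left(z \right)} = z^{2} - 1130 = -1130 + z^{2}$)
$\frac{1}{1433 \left(S + 628\right) + j{\left(h{\left(O{\left(-1 \right)},53 \right)} \right)}} = \frac{1}{1433 \left(-1078 + 628\right) - \left(1130 - \left(-14\right)^{2}\right)} = \frac{1}{1433 \left(-450\right) + \left(-1130 + 196\right)} = \frac{1}{-644850 - 934} = \frac{1}{-645784} = - \frac{1}{645784}$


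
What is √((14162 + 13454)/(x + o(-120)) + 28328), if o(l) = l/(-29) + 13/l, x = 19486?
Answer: 2*√32580753936213945098/67825303 ≈ 168.31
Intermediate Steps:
o(l) = 13/l - l/29 (o(l) = l*(-1/29) + 13/l = -l/29 + 13/l = 13/l - l/29)
√((14162 + 13454)/(x + o(-120)) + 28328) = √((14162 + 13454)/(19486 + (13/(-120) - 1/29*(-120))) + 28328) = √(27616/(19486 + (13*(-1/120) + 120/29)) + 28328) = √(27616/(19486 + (-13/120 + 120/29)) + 28328) = √(27616/(19486 + 14023/3480) + 28328) = √(27616/(67825303/3480) + 28328) = √(27616*(3480/67825303) + 28328) = √(96103680/67825303 + 28328) = √(1921451287064/67825303) = 2*√32580753936213945098/67825303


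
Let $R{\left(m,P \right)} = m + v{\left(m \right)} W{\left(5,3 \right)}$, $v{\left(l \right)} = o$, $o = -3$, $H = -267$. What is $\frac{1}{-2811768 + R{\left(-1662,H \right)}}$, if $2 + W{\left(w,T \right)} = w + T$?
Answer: $- \frac{1}{2813448} \approx -3.5544 \cdot 10^{-7}$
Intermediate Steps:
$v{\left(l \right)} = -3$
$W{\left(w,T \right)} = -2 + T + w$ ($W{\left(w,T \right)} = -2 + \left(w + T\right) = -2 + \left(T + w\right) = -2 + T + w$)
$R{\left(m,P \right)} = -18 + m$ ($R{\left(m,P \right)} = m - 3 \left(-2 + 3 + 5\right) = m - 18 = -18 + m$)
$\frac{1}{-2811768 + R{\left(-1662,H \right)}} = \frac{1}{-2811768 - 1680} = \frac{1}{-2813448} = - \frac{1}{2813448}$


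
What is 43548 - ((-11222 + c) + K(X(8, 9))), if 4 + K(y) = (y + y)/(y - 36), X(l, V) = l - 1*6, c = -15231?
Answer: 1190087/17 ≈ 70005.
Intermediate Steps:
X(l, V) = -6 + l (X(l, V) = l - 6 = -6 + l)
K(y) = -4 + 2*y/(-36 + y) (K(y) = -4 + (y + y)/(y - 36) = -4 + (2*y)/(-36 + y) = -4 + 2*y/(-36 + y))
43548 - ((-11222 + c) + K(X(8, 9))) = 43548 - ((-11222 - 15231) + 2*(72 - (-6 + 8))/(-36 + (-6 + 8))) = 43548 - (-26453 + 2*(72 - 1*2)/(-36 + 2)) = 43548 - (-26453 + 2*(72 - 2)/(-34)) = 43548 - (-26453 + 2*(-1/34)*70) = 43548 - (-26453 - 70/17) = 43548 - 1*(-449771/17) = 43548 + 449771/17 = 1190087/17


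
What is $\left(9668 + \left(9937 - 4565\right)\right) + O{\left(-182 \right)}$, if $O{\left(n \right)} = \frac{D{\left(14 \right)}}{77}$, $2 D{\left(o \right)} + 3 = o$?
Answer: $\frac{210561}{14} \approx 15040.0$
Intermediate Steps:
$D{\left(o \right)} = - \frac{3}{2} + \frac{o}{2}$
$O{\left(n \right)} = \frac{1}{14}$ ($O{\left(n \right)} = \frac{- \frac{3}{2} + \frac{1}{2} \cdot 14}{77} = \left(- \frac{3}{2} + 7\right) \frac{1}{77} = \frac{11}{2} \cdot \frac{1}{77} = \frac{1}{14}$)
$\left(9668 + \left(9937 - 4565\right)\right) + O{\left(-182 \right)} = \left(9668 + \left(9937 - 4565\right)\right) + \frac{1}{14} = \left(9668 + 5372\right) + \frac{1}{14} = 15040 + \frac{1}{14} = \frac{210561}{14}$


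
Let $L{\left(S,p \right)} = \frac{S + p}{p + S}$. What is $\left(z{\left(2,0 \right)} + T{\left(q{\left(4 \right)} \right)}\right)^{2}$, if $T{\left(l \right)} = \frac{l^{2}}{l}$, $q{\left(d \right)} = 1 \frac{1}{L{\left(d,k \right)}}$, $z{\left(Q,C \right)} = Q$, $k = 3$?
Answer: $9$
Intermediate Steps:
$L{\left(S,p \right)} = 1$ ($L{\left(S,p \right)} = \frac{S + p}{S + p} = 1$)
$q{\left(d \right)} = 1$ ($q{\left(d \right)} = 1 \cdot 1^{-1} = 1 \cdot 1 = 1$)
$T{\left(l \right)} = l$
$\left(z{\left(2,0 \right)} + T{\left(q{\left(4 \right)} \right)}\right)^{2} = \left(2 + 1\right)^{2} = 3^{2} = 9$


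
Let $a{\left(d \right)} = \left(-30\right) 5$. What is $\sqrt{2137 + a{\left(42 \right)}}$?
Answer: $\sqrt{1987} \approx 44.576$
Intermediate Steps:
$a{\left(d \right)} = -150$
$\sqrt{2137 + a{\left(42 \right)}} = \sqrt{2137 - 150} = \sqrt{1987}$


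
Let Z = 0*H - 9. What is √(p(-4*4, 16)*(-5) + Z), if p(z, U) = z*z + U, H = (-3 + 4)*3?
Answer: 37*I ≈ 37.0*I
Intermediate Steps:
H = 3 (H = 1*3 = 3)
p(z, U) = U + z² (p(z, U) = z² + U = U + z²)
Z = -9 (Z = 0*3 - 9 = 0 - 9 = -9)
√(p(-4*4, 16)*(-5) + Z) = √((16 + (-4*4)²)*(-5) - 9) = √((16 + (-16)²)*(-5) - 9) = √((16 + 256)*(-5) - 9) = √(272*(-5) - 9) = √(-1360 - 9) = √(-1369) = 37*I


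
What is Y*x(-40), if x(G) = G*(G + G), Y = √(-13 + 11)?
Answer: 3200*I*√2 ≈ 4525.5*I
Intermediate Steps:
Y = I*√2 (Y = √(-2) = I*√2 ≈ 1.4142*I)
x(G) = 2*G² (x(G) = G*(2*G) = 2*G²)
Y*x(-40) = (I*√2)*(2*(-40)²) = (I*√2)*(2*1600) = (I*√2)*3200 = 3200*I*√2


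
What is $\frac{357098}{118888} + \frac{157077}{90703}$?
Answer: $\frac{3647459305}{770249876} \approx 4.7354$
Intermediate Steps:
$\frac{357098}{118888} + \frac{157077}{90703} = 357098 \cdot \frac{1}{118888} + 157077 \cdot \frac{1}{90703} = \frac{25507}{8492} + \frac{157077}{90703} = \frac{3647459305}{770249876}$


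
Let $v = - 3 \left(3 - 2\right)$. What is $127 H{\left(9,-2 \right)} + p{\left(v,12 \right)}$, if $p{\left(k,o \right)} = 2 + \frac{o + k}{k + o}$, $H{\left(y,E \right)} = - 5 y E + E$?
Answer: $11179$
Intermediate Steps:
$H{\left(y,E \right)} = E - 5 E y$ ($H{\left(y,E \right)} = - 5 E y + E = E - 5 E y$)
$v = -3$ ($v = \left(-3\right) 1 = -3$)
$p{\left(k,o \right)} = 3$ ($p{\left(k,o \right)} = 2 + \frac{k + o}{k + o} = 2 + 1 = 3$)
$127 H{\left(9,-2 \right)} + p{\left(v,12 \right)} = 127 \left(- 2 \left(1 - 45\right)\right) + 3 = 127 \left(\left(-2\right) \left(-44\right)\right) + 3 = 127 \cdot 88 + 3 = 11176 + 3 = 11179$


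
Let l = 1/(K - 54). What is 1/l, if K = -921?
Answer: -975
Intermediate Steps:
l = -1/975 (l = 1/(-921 - 54) = 1/(-975) = -1/975 ≈ -0.0010256)
1/l = 1/(-1/975) = -975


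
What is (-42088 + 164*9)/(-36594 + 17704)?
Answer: 20306/9445 ≈ 2.1499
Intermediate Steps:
(-42088 + 164*9)/(-36594 + 17704) = (-42088 + 1476)/(-18890) = -40612*(-1/18890) = 20306/9445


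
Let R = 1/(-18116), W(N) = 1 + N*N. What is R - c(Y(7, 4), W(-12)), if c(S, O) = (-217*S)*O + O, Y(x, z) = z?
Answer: 2277452939/18116 ≈ 1.2572e+5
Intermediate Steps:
W(N) = 1 + N²
R = -1/18116 ≈ -5.5200e-5
c(S, O) = O - 217*O*S (c(S, O) = -217*O*S + O = O - 217*O*S)
R - c(Y(7, 4), W(-12)) = -1/18116 - (1 + (-12)²)*(1 - 217*4) = -1/18116 - (1 + 144)*(1 - 868) = -1/18116 - 145*(-867) = -1/18116 - 1*(-125715) = -1/18116 + 125715 = 2277452939/18116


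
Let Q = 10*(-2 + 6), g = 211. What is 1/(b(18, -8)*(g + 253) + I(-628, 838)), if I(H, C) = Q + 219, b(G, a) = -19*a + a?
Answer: 1/67075 ≈ 1.4909e-5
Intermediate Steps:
b(G, a) = -18*a
Q = 40 (Q = 10*4 = 40)
I(H, C) = 259 (I(H, C) = 40 + 219 = 259)
1/(b(18, -8)*(g + 253) + I(-628, 838)) = 1/((-18*(-8))*(211 + 253) + 259) = 1/(144*464 + 259) = 1/(66816 + 259) = 1/67075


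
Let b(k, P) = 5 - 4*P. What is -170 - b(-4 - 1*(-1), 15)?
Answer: -115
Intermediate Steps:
-170 - b(-4 - 1*(-1), 15) = -170 - (5 - 4*15) = -170 - (5 - 60) = -170 - 1*(-55) = -170 + 55 = -115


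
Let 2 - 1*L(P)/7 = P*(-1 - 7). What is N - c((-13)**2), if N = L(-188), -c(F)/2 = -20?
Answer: -10554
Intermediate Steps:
c(F) = 40 (c(F) = -2*(-20) = 40)
L(P) = 14 + 56*P (L(P) = 14 - 7*P*(-1 - 7) = 14 - 7*P*(-8) = 14 - (-56)*P = 14 + 56*P)
N = -10514 (N = 14 + 56*(-188) = 14 - 10528 = -10514)
N - c((-13)**2) = -10514 - 1*40 = -10514 - 40 = -10554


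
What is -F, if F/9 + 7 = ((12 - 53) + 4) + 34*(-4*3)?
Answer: 4068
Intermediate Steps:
F = -4068 (F = -63 + 9*(((12 - 53) + 4) + 34*(-4*3)) = -63 + 9*((-41 + 4) + 34*(-12)) = -63 + 9*(-37 - 408) = -63 + 9*(-445) = -63 - 4005 = -4068)
-F = -1*(-4068) = 4068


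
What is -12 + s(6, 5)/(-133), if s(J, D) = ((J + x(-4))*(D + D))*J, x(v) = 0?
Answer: -1956/133 ≈ -14.707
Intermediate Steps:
s(J, D) = 2*D*J² (s(J, D) = ((J + 0)*(D + D))*J = (J*(2*D))*J = (2*D*J)*J = 2*D*J²)
-12 + s(6, 5)/(-133) = -12 + (2*5*6²)/(-133) = -12 - 2*5*36/133 = -12 - 1/133*360 = -12 - 360/133 = -1956/133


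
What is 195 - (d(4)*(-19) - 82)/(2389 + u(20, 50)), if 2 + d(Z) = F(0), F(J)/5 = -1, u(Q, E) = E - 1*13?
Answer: 473019/2426 ≈ 194.98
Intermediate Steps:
u(Q, E) = -13 + E (u(Q, E) = E - 13 = -13 + E)
F(J) = -5 (F(J) = 5*(-1) = -5)
d(Z) = -7 (d(Z) = -2 - 5 = -7)
195 - (d(4)*(-19) - 82)/(2389 + u(20, 50)) = 195 - (-7*(-19) - 82)/(2389 + (-13 + 50)) = 195 - (133 - 82)/(2389 + 37) = 195 - 51/2426 = 473019/2426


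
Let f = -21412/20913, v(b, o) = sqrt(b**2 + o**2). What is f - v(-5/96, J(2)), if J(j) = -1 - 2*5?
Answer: -21412/20913 - sqrt(1115161)/96 ≈ -12.024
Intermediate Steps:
J(j) = -11 (J(j) = -1 - 10 = -11)
f = -21412/20913 (f = -21412*1/20913 = -21412/20913 ≈ -1.0239)
f - v(-5/96, J(2)) = -21412/20913 - sqrt((-5/96)**2 + (-11)**2) = -21412/20913 - sqrt((-5*1/96)**2 + 121) = -21412/20913 - sqrt((-5/96)**2 + 121) = -21412/20913 - sqrt(25/9216 + 121) = -21412/20913 - sqrt(1115161/9216) = -21412/20913 - sqrt(1115161)/96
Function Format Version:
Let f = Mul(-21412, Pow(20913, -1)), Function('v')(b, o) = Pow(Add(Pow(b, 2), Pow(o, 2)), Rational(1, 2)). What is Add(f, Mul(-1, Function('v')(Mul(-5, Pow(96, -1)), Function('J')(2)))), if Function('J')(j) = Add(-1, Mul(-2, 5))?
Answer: Add(Rational(-21412, 20913), Mul(Rational(-1, 96), Pow(1115161, Rational(1, 2)))) ≈ -12.024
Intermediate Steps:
Function('J')(j) = -11 (Function('J')(j) = Add(-1, -10) = -11)
f = Rational(-21412, 20913) (f = Mul(-21412, Rational(1, 20913)) = Rational(-21412, 20913) ≈ -1.0239)
Add(f, Mul(-1, Function('v')(Mul(-5, Pow(96, -1)), Function('J')(2)))) = Add(Rational(-21412, 20913), Mul(-1, Pow(Add(Pow(Mul(-5, Pow(96, -1)), 2), Pow(-11, 2)), Rational(1, 2)))) = Add(Rational(-21412, 20913), Mul(-1, Pow(Add(Pow(Mul(-5, Rational(1, 96)), 2), 121), Rational(1, 2)))) = Add(Rational(-21412, 20913), Mul(-1, Pow(Add(Pow(Rational(-5, 96), 2), 121), Rational(1, 2)))) = Add(Rational(-21412, 20913), Mul(-1, Pow(Add(Rational(25, 9216), 121), Rational(1, 2)))) = Add(Rational(-21412, 20913), Mul(-1, Pow(Rational(1115161, 9216), Rational(1, 2)))) = Add(Rational(-21412, 20913), Mul(-1, Mul(Rational(1, 96), Pow(1115161, Rational(1, 2))))) = Add(Rational(-21412, 20913), Mul(Rational(-1, 96), Pow(1115161, Rational(1, 2))))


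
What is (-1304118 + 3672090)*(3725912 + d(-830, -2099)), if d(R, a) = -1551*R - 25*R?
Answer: 11920352104224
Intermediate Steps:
d(R, a) = -1576*R
(-1304118 + 3672090)*(3725912 + d(-830, -2099)) = (-1304118 + 3672090)*(3725912 - 1576*(-830)) = 2367972*(3725912 + 1308080) = 2367972*5033992 = 11920352104224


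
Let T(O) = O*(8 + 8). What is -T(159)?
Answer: -2544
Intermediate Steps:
T(O) = 16*O (T(O) = O*16 = 16*O)
-T(159) = -16*159 = -1*2544 = -2544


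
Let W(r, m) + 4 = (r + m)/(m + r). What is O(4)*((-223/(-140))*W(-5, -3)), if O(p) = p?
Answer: -669/35 ≈ -19.114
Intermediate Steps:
W(r, m) = -3 (W(r, m) = -4 + (r + m)/(m + r) = -4 + (m + r)/(m + r) = -4 + 1 = -3)
O(4)*((-223/(-140))*W(-5, -3)) = 4*(-223/(-140)*(-3)) = 4*(-223*(-1/140)*(-3)) = 4*((223/140)*(-3)) = 4*(-669/140) = -669/35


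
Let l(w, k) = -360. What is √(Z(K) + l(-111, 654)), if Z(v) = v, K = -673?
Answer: I*√1033 ≈ 32.14*I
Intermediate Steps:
√(Z(K) + l(-111, 654)) = √(-673 - 360) = √(-1033) = I*√1033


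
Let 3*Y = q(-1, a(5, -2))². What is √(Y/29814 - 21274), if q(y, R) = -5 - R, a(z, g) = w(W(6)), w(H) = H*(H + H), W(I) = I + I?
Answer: I*√18909064987942/29814 ≈ 145.85*I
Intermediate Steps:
W(I) = 2*I
w(H) = 2*H² (w(H) = H*(2*H) = 2*H²)
a(z, g) = 288 (a(z, g) = 2*(2*6)² = 2*12² = 2*144 = 288)
Y = 85849/3 (Y = (-5 - 1*288)²/3 = (-5 - 288)²/3 = (⅓)*(-293)² = (⅓)*85849 = 85849/3 ≈ 28616.)
√(Y/29814 - 21274) = √((85849/3)/29814 - 21274) = √((85849/3)*(1/29814) - 21274) = √(85849/89442 - 21274) = √(-1902703259/89442) = I*√18909064987942/29814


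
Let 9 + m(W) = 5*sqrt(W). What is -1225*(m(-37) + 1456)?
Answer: -1772575 - 6125*I*sqrt(37) ≈ -1.7726e+6 - 37257.0*I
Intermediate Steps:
m(W) = -9 + 5*sqrt(W)
-1225*(m(-37) + 1456) = -1225*((-9 + 5*sqrt(-37)) + 1456) = -1225*((-9 + 5*(I*sqrt(37))) + 1456) = -1225*((-9 + 5*I*sqrt(37)) + 1456) = -1225*(1447 + 5*I*sqrt(37)) = -1772575 - 6125*I*sqrt(37)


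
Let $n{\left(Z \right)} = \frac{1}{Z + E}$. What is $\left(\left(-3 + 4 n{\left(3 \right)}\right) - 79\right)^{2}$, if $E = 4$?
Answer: $\frac{324900}{49} \approx 6630.6$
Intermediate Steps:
$n{\left(Z \right)} = \frac{1}{4 + Z}$ ($n{\left(Z \right)} = \frac{1}{Z + 4} = \frac{1}{4 + Z}$)
$\left(\left(-3 + 4 n{\left(3 \right)}\right) - 79\right)^{2} = \left(\left(-3 + \frac{4}{4 + 3}\right) - 79\right)^{2} = \left(\left(-3 + \frac{4}{7}\right) - 79\right)^{2} = \left(- \frac{17}{7} - 79\right)^{2} = \left(- \frac{570}{7}\right)^{2} = \frac{324900}{49}$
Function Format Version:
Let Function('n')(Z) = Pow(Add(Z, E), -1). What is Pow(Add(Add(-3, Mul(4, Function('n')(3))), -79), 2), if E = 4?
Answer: Rational(324900, 49) ≈ 6630.6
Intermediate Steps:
Function('n')(Z) = Pow(Add(4, Z), -1) (Function('n')(Z) = Pow(Add(Z, 4), -1) = Pow(Add(4, Z), -1))
Pow(Add(Add(-3, Mul(4, Function('n')(3))), -79), 2) = Pow(Add(Add(-3, Mul(4, Pow(Add(4, 3), -1))), -79), 2) = Pow(Add(Add(-3, Mul(4, Pow(7, -1))), -79), 2) = Pow(Add(Add(-3, Mul(4, Rational(1, 7))), -79), 2) = Pow(Add(Add(-3, Rational(4, 7)), -79), 2) = Pow(Add(Rational(-17, 7), -79), 2) = Pow(Rational(-570, 7), 2) = Rational(324900, 49)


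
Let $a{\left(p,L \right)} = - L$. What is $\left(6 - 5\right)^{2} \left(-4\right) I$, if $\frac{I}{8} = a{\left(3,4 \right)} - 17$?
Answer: $672$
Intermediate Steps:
$I = -168$ ($I = 8 \left(\left(-1\right) 4 - 17\right) = 8 \left(-4 - 17\right) = 8 \left(-21\right) = -168$)
$\left(6 - 5\right)^{2} \left(-4\right) I = \left(6 - 5\right)^{2} \left(-4\right) \left(-168\right) = 1^{2} \left(-4\right) \left(-168\right) = 1 \left(-4\right) \left(-168\right) = \left(-4\right) \left(-168\right) = 672$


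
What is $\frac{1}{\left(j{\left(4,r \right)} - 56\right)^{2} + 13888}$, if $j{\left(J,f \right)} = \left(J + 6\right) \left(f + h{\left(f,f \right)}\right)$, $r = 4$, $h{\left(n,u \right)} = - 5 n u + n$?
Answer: $\frac{1}{616064} \approx 1.6232 \cdot 10^{-6}$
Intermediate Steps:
$h{\left(n,u \right)} = n - 5 n u$ ($h{\left(n,u \right)} = - 5 n u + n = n - 5 n u$)
$j{\left(J,f \right)} = \left(6 + J\right) \left(f + f \left(1 - 5 f\right)\right)$ ($j{\left(J,f \right)} = \left(J + 6\right) \left(f + f \left(1 - 5 f\right)\right) = \left(6 + J\right) \left(f + f \left(1 - 5 f\right)\right)$)
$\frac{1}{\left(j{\left(4,r \right)} - 56\right)^{2} + 13888} = \frac{1}{\left(4 \left(12 + 4 - 120 - 4 \left(-1 + 5 \cdot 4\right)\right) - 56\right)^{2} + 13888} = \frac{1}{\left(4 \left(12 + 4 - 120 - 4 \left(-1 + 20\right)\right) - 56\right)^{2} + 13888} = \frac{1}{\left(4 \left(12 + 4 - 120 - 4 \cdot 19\right) - 56\right)^{2} + 13888} = \frac{1}{\left(4 \left(12 + 4 - 120 - 76\right) - 56\right)^{2} + 13888} = \frac{1}{\left(4 \left(-180\right) - 56\right)^{2} + 13888} = \frac{1}{\left(-720 - 56\right)^{2} + 13888} = \frac{1}{\left(-776\right)^{2} + 13888} = \frac{1}{602176 + 13888} = \frac{1}{616064}$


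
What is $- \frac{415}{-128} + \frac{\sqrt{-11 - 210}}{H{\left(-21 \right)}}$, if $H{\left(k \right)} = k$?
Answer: $\frac{415}{128} - \frac{i \sqrt{221}}{21} \approx 3.2422 - 0.70791 i$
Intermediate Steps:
$- \frac{415}{-128} + \frac{\sqrt{-11 - 210}}{H{\left(-21 \right)}} = - \frac{415}{-128} + \frac{\sqrt{-11 - 210}}{-21} = \left(-415\right) \left(- \frac{1}{128}\right) + \sqrt{-221} \left(- \frac{1}{21}\right) = \frac{415}{128} + i \sqrt{221} \left(- \frac{1}{21}\right) = \frac{415}{128} - \frac{i \sqrt{221}}{21}$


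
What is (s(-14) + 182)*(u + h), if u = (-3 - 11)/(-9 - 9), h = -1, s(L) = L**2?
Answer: -84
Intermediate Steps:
u = 7/9 (u = -14/(-18) = -14*(-1/18) = 7/9 ≈ 0.77778)
(s(-14) + 182)*(u + h) = ((-14)**2 + 182)*(7/9 - 1) = (196 + 182)*(-2/9) = 378*(-2/9) = -84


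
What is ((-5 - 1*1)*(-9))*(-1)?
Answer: -54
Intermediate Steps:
((-5 - 1*1)*(-9))*(-1) = ((-5 - 1)*(-9))*(-1) = -6*(-9)*(-1) = 54*(-1) = -54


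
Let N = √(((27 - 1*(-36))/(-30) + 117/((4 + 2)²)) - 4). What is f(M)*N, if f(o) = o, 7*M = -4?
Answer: -2*I*√285/35 ≈ -0.96468*I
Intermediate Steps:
M = -4/7 (M = (⅐)*(-4) = -4/7 ≈ -0.57143)
N = I*√285/10 (N = √(((27 + 36)*(-1/30) + 117/(6²)) - 4) = √((63*(-1/30) + 117/36) - 4) = √((-21/10 + 117*(1/36)) - 4) = √((-21/10 + 13/4) - 4) = √(23/20 - 4) = √(-57/20) = I*√285/10 ≈ 1.6882*I)
f(M)*N = -2*I*√285/35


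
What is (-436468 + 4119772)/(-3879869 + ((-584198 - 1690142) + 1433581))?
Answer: -920826/1180157 ≈ -0.78026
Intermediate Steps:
(-436468 + 4119772)/(-3879869 + ((-584198 - 1690142) + 1433581)) = 3683304/(-3879869 + (-2274340 + 1433581)) = 3683304/(-3879869 - 840759) = 3683304/(-4720628) = 3683304*(-1/4720628) = -920826/1180157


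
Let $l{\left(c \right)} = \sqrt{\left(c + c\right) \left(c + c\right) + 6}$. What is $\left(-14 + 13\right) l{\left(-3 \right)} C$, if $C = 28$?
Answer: $- 28 \sqrt{42} \approx -181.46$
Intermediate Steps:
$l{\left(c \right)} = \sqrt{6 + 4 c^{2}}$ ($l{\left(c \right)} = \sqrt{2 c 2 c + 6} = \sqrt{4 c^{2} + 6} = \sqrt{6 + 4 c^{2}}$)
$\left(-14 + 13\right) l{\left(-3 \right)} C = \left(-14 + 13\right) \sqrt{6 + 4 \left(-3\right)^{2}} \cdot 28 = - \sqrt{6 + 4 \cdot 9} \cdot 28 = - \sqrt{6 + 36} \cdot 28 = - \sqrt{42} \cdot 28 = - 28 \sqrt{42}$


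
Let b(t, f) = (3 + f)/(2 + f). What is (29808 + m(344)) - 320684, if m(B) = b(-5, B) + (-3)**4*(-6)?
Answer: -100810905/346 ≈ -2.9136e+5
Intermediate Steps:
b(t, f) = (3 + f)/(2 + f)
m(B) = -486 + (3 + B)/(2 + B) (m(B) = (3 + B)/(2 + B) + (-3)**4*(-6) = (3 + B)/(2 + B) + 81*(-6) = (3 + B)/(2 + B) - 486 = -486 + (3 + B)/(2 + B))
(29808 + m(344)) - 320684 = (29808 + (-969 - 485*344)/(2 + 344)) - 320684 = (29808 + (-969 - 166840)/346) - 320684 = (29808 + (1/346)*(-167809)) - 320684 = (29808 - 167809/346) - 320684 = 10145759/346 - 320684 = -100810905/346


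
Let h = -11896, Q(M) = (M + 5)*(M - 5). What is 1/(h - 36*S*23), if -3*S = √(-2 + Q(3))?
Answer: -1487/17860748 - 207*I*√2/35721496 ≈ -8.3255e-5 - 8.1951e-6*I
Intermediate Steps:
Q(M) = (-5 + M)*(5 + M) (Q(M) = (5 + M)*(-5 + M) = (-5 + M)*(5 + M))
S = -I*√2 (S = -√(-2 + (-25 + 3²))/3 = -√(-2 + (-25 + 9))/3 = -√(-2 - 16)/3 = -I*√2 ≈ -1.4142*I)
1/(h - 36*S*23) = 1/(-11896 - (-36)*I*√2*23) = 1/(-11896 + (36*I*√2)*23) = 1/(-11896 + 828*I*√2)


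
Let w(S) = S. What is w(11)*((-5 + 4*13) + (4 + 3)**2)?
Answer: 1056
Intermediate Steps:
w(11)*((-5 + 4*13) + (4 + 3)**2) = 11*((-5 + 4*13) + (4 + 3)**2) = 11*((-5 + 52) + 7**2) = 11*(47 + 49) = 11*96 = 1056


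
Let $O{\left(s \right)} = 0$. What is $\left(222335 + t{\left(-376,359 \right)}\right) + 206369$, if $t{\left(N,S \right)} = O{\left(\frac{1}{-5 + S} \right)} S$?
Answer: $428704$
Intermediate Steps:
$t{\left(N,S \right)} = 0$ ($t{\left(N,S \right)} = 0 S = 0$)
$\left(222335 + t{\left(-376,359 \right)}\right) + 206369 = \left(222335 + 0\right) + 206369 = 222335 + 206369 = 428704$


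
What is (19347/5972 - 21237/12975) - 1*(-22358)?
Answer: 577523946187/25828900 ≈ 22360.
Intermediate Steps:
(19347/5972 - 21237/12975) - 1*(-22358) = (19347*(1/5972) - 21237*1/12975) + 22358 = (19347/5972 - 7079/4325) + 22358 = 41399987/25828900 + 22358 = 577523946187/25828900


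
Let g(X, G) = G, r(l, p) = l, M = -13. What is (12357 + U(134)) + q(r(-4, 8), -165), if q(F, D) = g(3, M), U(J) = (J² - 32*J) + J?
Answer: 26146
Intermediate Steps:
U(J) = J² - 31*J
q(F, D) = -13
(12357 + U(134)) + q(r(-4, 8), -165) = (12357 + 134*(-31 + 134)) - 13 = (12357 + 134*103) - 13 = (12357 + 13802) - 13 = 26159 - 13 = 26146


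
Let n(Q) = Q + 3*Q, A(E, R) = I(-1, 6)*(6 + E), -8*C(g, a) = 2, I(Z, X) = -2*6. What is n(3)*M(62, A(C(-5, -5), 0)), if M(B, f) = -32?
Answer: -384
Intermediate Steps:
I(Z, X) = -12
C(g, a) = -¼ (C(g, a) = -⅛*2 = -¼)
A(E, R) = -72 - 12*E (A(E, R) = -12*(6 + E) = -72 - 12*E)
n(Q) = 4*Q
n(3)*M(62, A(C(-5, -5), 0)) = (4*3)*(-32) = 12*(-32) = -384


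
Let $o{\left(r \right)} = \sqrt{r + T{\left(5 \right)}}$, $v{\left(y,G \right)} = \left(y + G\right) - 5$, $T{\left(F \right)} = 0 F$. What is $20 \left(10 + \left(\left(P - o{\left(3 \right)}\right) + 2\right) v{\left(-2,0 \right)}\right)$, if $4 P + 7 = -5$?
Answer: $340 + 140 \sqrt{3} \approx 582.49$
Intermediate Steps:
$T{\left(F \right)} = 0$
$P = -3$ ($P = - \frac{7}{4} + \frac{1}{4} \left(-5\right) = - \frac{7}{4} - \frac{5}{4} = -3$)
$v{\left(y,G \right)} = -5 + G + y$ ($v{\left(y,G \right)} = \left(G + y\right) - 5 = -5 + G + y$)
$o{\left(r \right)} = \sqrt{r}$ ($o{\left(r \right)} = \sqrt{r + 0} = \sqrt{r}$)
$20 \left(10 + \left(\left(P - o{\left(3 \right)}\right) + 2\right) v{\left(-2,0 \right)}\right) = 20 \left(10 + \left(\left(-3 - \sqrt{3}\right) + 2\right) \left(-5 + 0 - 2\right)\right) = 20 \left(10 + \left(-1 - \sqrt{3}\right) \left(-7\right)\right) = 20 \left(10 + \left(7 + 7 \sqrt{3}\right)\right) = 20 \left(17 + 7 \sqrt{3}\right) = 340 + 140 \sqrt{3}$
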